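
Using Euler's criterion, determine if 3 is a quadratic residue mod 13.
By Euler's criterion: 3^{6} ≡ 1 (mod 13). Since this equals 1, 3 is a QR.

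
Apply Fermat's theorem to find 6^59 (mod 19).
By Fermat: 6^{18} ≡ 1 (mod 19). 59 = 3×18 + 5. So 6^{59} ≡ 6^{5} ≡ 5 (mod 19)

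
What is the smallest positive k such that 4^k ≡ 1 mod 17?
Powers of 4 mod 17: 4^1≡4, 4^2≡16, 4^3≡13, 4^4≡1. Order = 4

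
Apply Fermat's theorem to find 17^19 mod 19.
By Fermat: 17^{18} ≡ 1 mod 19. So 17^{19} = 17^{18} · 17^{1} ≡ 17^{1} ≡ 17 mod 19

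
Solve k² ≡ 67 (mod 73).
The square roots of 67 mod 73 are 33 and 40. Verify: 33² = 1089 ≡ 67 (mod 73)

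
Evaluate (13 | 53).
(13/53) = 13^{26} mod 53 = 1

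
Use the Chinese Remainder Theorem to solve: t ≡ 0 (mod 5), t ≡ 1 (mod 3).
M = 5 × 3 = 15. M₁ = 3, y₁ ≡ 2 (mod 5). M₂ = 5, y₂ ≡ 2 (mod 3). t = 0×3×2 + 1×5×2 ≡ 10 (mod 15)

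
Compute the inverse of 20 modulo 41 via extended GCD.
Extended GCD: 20(-2) + 41(1) = 1. So 20^(-1) ≡ -2 ≡ 39 mod 41. Verify: 20 × 39 = 780 ≡ 1 mod 41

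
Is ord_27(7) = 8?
Powers of 7 mod 27: 7^1≡7, 7^2≡22, 7^3≡19, 7^4≡25, 7^5≡13, 7^6≡10, 7^7≡16, 7^8≡4, 7^9≡1. 7^8≡4≢1, so ord ≠ 8. No, the actual order is 9.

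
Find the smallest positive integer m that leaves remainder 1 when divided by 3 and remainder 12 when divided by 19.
M = 3 × 19 = 57. M₁ = 19, y₁ ≡ 1 (mod 3). M₂ = 3, y₂ ≡ 13 (mod 19). m = 1×19×1 + 12×3×13 ≡ 31 (mod 57)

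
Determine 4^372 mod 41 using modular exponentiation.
Using Fermat: 4^{40} ≡ 1 (mod 41). 372 ≡ 12 (mod 40). So 4^{372} ≡ 4^{12} ≡ 16 (mod 41)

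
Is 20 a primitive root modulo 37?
ord_37(20) divides 36. For each prime q|36: 20^{18}≡36, 20^{12}≡26, none ≡ 1. So 20 has order 36 and is a primitive root mod 37.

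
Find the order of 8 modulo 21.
Powers of 8 mod 21: 8^1≡8, 8^2≡1. Order = 2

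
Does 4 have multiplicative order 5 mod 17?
Powers of 4 mod 17: 4^1≡4, 4^2≡16, 4^3≡13, 4^4≡1. Already 4^4≡1, so the order is 4 < 5. No, the actual order is 4.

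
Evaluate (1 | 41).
(1/41) = 1^{20} mod 41 = 1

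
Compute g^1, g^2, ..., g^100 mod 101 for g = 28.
28^1, 28^2, ..., 28^{100} mod 101: [28, 77, 35, 71, 69, 13, 61, 92, 51, 14, 89, 68, 86, 85, 57, 81, 46, 76, 7, 95, 34, 43, 93, 79, 91, 23, 38, 54, 98, 17, 72, 97, 90, 96, 62, 19, 27, 49, 59, 36, 99, 45, 48, 31, 60, 64, 75, 80, 18, 100, 73, 24, 66, 30, 32, 88, 40, 9, 50, 87, 12, 33, 15, 16, 44, 20, 55, 25, 94, 6, 67, 58, 8, 22, 10, 78, 63, 47, 3, 84, 29, 4, 11, 5, 39, 82, 74, 52, 42, 65, 2, 56, 53, 70, 41, 37, 26, 21, 83, 1]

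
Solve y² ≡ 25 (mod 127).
The square roots of 25 mod 127 are 122 and 5. Verify: 122² = 14884 ≡ 25 (mod 127)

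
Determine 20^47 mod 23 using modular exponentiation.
Using Fermat: 20^{22} ≡ 1 (mod 23). 47 ≡ 3 (mod 22). So 20^{47} ≡ 20^{3} ≡ 19 (mod 23)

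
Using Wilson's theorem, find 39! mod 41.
(40)! = (39)! × (40) ≡ -1 (mod 41). So (39)! ≡ -1 × (40)^(-1) ≡ (-1)×(-1) = 1 (mod 41)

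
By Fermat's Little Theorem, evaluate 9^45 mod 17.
By Fermat: 9^{16} ≡ 1 (mod 17). 45 = 2×16 + 13. So 9^{45} ≡ 9^{13} ≡ 8 (mod 17)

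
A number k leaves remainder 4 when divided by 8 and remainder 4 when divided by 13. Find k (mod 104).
M = 8 × 13 = 104. M₁ = 13, y₁ ≡ 5 (mod 8). M₂ = 8, y₂ ≡ 5 (mod 13). k = 4×13×5 + 4×8×5 ≡ 4 (mod 104)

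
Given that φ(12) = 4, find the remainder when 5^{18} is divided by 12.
By Euler: 5^{4} ≡ 1 mod 12 since gcd(5, 12) = 1. 18 = 4×4 + 2. So 5^{18} ≡ 5^{2} ≡ 1 mod 12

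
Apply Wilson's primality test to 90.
(89)! mod 90 = 0. Since 0 ≢ -1 (mod 90), 90 is not prime.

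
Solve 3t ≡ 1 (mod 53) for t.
Since 53 is prime, by Fermat 3^(-1) ≡ 3^{51} ≡ 18 (mod 53). Verify: 3 × 18 = 54 ≡ 1 (mod 53)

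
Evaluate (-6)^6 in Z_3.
By repeated squaring mod 3: (-6)^{1}≡0, (-6)^{2}≡0, (-6)^{4}≡0. Then (-6)^{6} = (-6)^{4+2} ≡ 0 × 0 ≡ 0 mod 3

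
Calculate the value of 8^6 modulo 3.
Using Fermat: 8^{2} ≡ 1 (mod 3). 6 ≡ 0 (mod 2). So 8^{6} ≡ 8^{0} ≡ 1 (mod 3)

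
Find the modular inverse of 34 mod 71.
Since 71 is prime, by Fermat 34^(-1) ≡ 34^{69} ≡ 23 (mod 71). Verify: 34 × 23 = 782 ≡ 1 (mod 71)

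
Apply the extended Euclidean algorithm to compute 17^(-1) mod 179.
Extended GCD: 17(-21) + 179(2) = 1. So 17^(-1) ≡ -21 ≡ 158 mod 179. Verify: 17 × 158 = 2686 ≡ 1 mod 179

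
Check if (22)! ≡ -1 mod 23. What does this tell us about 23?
(22)! mod 23 = 22. Since this equals -1 mod 23, Wilson confirms 23 is prime.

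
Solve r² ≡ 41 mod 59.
The square roots of 41 mod 59 are 49 and 10. Verify: 49² = 2401 ≡ 41 mod 59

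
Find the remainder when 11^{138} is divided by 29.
By Fermat: 11^{28} ≡ 1 mod 29. 138 = 4×28 + 26. So 11^{138} ≡ 11^{26} ≡ 6 mod 29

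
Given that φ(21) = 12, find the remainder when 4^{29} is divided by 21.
By Euler: 4^{12} ≡ 1 (mod 21) since gcd(4, 21) = 1. 29 = 2×12 + 5. So 4^{29} ≡ 4^{5} ≡ 16 (mod 21)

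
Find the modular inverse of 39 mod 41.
Since 41 is prime, by Fermat 39^(-1) ≡ 39^{39} ≡ 20 (mod 41). Verify: 39 × 20 = 780 ≡ 1 (mod 41)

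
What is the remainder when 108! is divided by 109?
By Wilson's theorem, (108)! ≡ -1 ≡ 108 (mod 109)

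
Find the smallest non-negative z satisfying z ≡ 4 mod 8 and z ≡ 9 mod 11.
M = 8 × 11 = 88. M₁ = 11, y₁ ≡ 3 mod 8. M₂ = 8, y₂ ≡ 7 mod 11. z = 4×11×3 + 9×8×7 ≡ 20 mod 88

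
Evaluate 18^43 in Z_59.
By repeated squaring (mod 59): 18^{1}≡18, 18^{2}≡29, 18^{4}≡15, 18^{8}≡48, 18^{16}≡3, 18^{32}≡9. Then 18^{43} = 18^{32+8+2+1} ≡ 9 × 48 × 29 × 18 ≡ 6 (mod 59)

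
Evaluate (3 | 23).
(3/23) = 3^{11} mod 23 = 1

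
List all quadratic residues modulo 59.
QRs mod 59: {1, 3, 4, 5, 7, 9, 12, 15, 16, 17, 19, 20, 21, 22, 25, 26, 27, 28, 29, 35, 36, 41, 45, 46, 48, 49, 51, 53, 57}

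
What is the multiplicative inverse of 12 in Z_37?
Since 37 is prime, by Fermat 12^(-1) ≡ 12^{35} ≡ 34 (mod 37). Verify: 12 × 34 = 408 ≡ 1 (mod 37)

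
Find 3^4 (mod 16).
3^{4} = 81 ≡ 1 (mod 16)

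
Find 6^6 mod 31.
By repeated squaring mod 31: 6^{1}≡6, 6^{2}≡5, 6^{4}≡25. Then 6^{6} = 6^{4+2} ≡ 25 × 5 ≡ 1 mod 31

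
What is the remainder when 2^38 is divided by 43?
By repeated squaring mod 43: 2^{1}≡2, 2^{2}≡4, 2^{4}≡16, 2^{8}≡41, 2^{16}≡4, 2^{32}≡16. Then 2^{38} = 2^{32+4+2} ≡ 16 × 16 × 4 ≡ 35 mod 43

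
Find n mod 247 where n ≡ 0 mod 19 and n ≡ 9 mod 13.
M = 19 × 13 = 247. M₁ = 13, y₁ ≡ 3 mod 19. M₂ = 19, y₂ ≡ 11 mod 13. n = 0×13×3 + 9×19×11 ≡ 152 mod 247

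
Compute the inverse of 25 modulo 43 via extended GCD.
Extended GCD: 25(-12) + 43(7) = 1. So 25^(-1) ≡ -12 ≡ 31 (mod 43). Verify: 25 × 31 = 775 ≡ 1 (mod 43)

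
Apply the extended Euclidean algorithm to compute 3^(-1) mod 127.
Extended GCD: 3(-42) + 127(1) = 1. So 3^(-1) ≡ -42 ≡ 85 (mod 127). Verify: 3 × 85 = 255 ≡ 1 (mod 127)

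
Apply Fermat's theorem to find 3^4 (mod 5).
By Fermat's Little Theorem, 3^{4} ≡ 1 (mod 5) since 5 is prime and gcd(3, 5) = 1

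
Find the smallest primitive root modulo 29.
g = 2. For each prime q|28: 2^{14}≡28, 2^{4}≡16, none ≡ 1, so ord_29(2) = 28 and 2 is a primitive root.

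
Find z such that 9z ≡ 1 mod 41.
Since 41 is prime, by Fermat 9^(-1) ≡ 9^{39} ≡ 32 mod 41. Verify: 9 × 32 = 288 ≡ 1 mod 41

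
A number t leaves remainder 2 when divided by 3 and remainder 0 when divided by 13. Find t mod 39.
M = 3 × 13 = 39. M₁ = 13, y₁ ≡ 1 mod 3. M₂ = 3, y₂ ≡ 9 mod 13. t = 2×13×1 + 0×3×9 ≡ 26 mod 39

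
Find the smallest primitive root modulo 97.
g = 5. For each prime q|96: 5^{48}≡96, 5^{32}≡35, none ≡ 1, so ord_97(5) = 96 and 5 is a primitive root.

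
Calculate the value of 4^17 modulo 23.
By repeated squaring (mod 23): 4^{1}≡4, 4^{2}≡16, 4^{4}≡3, 4^{8}≡9, 4^{16}≡12. Then 4^{17} = 4^{16+1} ≡ 12 × 4 ≡ 2 (mod 23)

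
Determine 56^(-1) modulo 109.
Since 109 is prime, by Fermat 56^(-1) ≡ 56^{107} ≡ 37 mod 109. Verify: 56 × 37 = 2072 ≡ 1 mod 109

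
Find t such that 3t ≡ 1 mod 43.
Since 43 is prime, by Fermat 3^(-1) ≡ 3^{41} ≡ 29 mod 43. Verify: 3 × 29 = 87 ≡ 1 mod 43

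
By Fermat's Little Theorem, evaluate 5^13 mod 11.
By Fermat: 5^{10} ≡ 1 (mod 11). So 5^{13} = 5^{10} · 5^{3} ≡ 5^{3} ≡ 4 (mod 11)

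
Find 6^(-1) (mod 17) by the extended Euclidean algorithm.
Extended GCD: 6(3) + 17(-1) = 1. So 6^(-1) ≡ 3 (mod 17). Verify: 6 × 3 = 18 ≡ 1 (mod 17)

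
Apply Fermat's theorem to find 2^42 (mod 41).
By Fermat: 2^{40} ≡ 1 (mod 41). So 2^{42} = 2^{40} · 2^{2} ≡ 2^{2} ≡ 4 (mod 41)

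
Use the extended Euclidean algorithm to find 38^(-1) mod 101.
Extended GCD: 38(8) + 101(-3) = 1. So 38^(-1) ≡ 8 mod 101. Verify: 38 × 8 = 304 ≡ 1 mod 101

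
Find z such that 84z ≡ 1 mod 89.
Since 89 is prime, by Fermat 84^(-1) ≡ 84^{87} ≡ 71 mod 89. Verify: 84 × 71 = 5964 ≡ 1 mod 89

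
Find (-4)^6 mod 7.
Using Fermat: (-4)^{6} ≡ 1 mod 7. 6 ≡ 0 mod 6. So (-4)^{6} ≡ (-4)^{0} ≡ 1 mod 7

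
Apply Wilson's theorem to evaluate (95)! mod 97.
(96)! = (95)! × (96) ≡ -1 mod 97. So (95)! ≡ -1 × (96)^(-1) ≡ (-1)×(-1) = 1 mod 97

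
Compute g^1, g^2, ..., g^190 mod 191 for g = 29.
29^1, 29^2, ..., 29^{190} mod 191: [29, 77, 132, 8, 41, 43, 101, 64, 137, 153, 44, 130, 141, 78, 161, 85, 173, 51, 142, 107, 47, 26, 181, 92, 185, 17, 111, 163, 143, 136, 124, 158, 189, 133, 37, 118, 175, 109, 105, 180, 63, 108, 76, 103, 122, 100, 35, 60, 21, 36, 89, 98, 168, 97, 139, 20, 7, 12, 157, 160, 56, 96, 110, 134, 66, 4, 116, 117, 146, 32, 164, 172, 22, 65, 166, 39, 176, 138, 182, 121, 71, 149, 119, 13, 186, 46, 188, 104, 151, 177, 167, 68, 62, 79, 190, 162, 114, 59, 183, 150, 148, 90, 127, 54, 38, 147, 61, 50, 113, 30, 106, 18, 140, 49, 84, 144, 165, 10, 99, 6, 174, 80, 28, 48, 55, 67, 33, 2, 58, 154, 73, 16, 82, 86, 11, 128, 83, 115, 88, 69, 91, 156, 131, 170, 155, 102, 93, 23, 94, 52, 171, 184, 179, 34, 31, 135, 95, 81, 57, 125, 187, 75, 74, 45, 159, 27, 19, 169, 126, 25, 152, 15, 53, 9, 70, 120, 42, 72, 178, 5, 145, 3, 87, 40, 14, 24, 123, 129, 112, 1]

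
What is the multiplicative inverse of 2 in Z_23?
Since 23 is prime, by Fermat 2^(-1) ≡ 2^{21} ≡ 12 (mod 23). Verify: 2 × 12 = 24 ≡ 1 (mod 23)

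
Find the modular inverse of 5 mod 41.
Since 41 is prime, by Fermat 5^(-1) ≡ 5^{39} ≡ 33 (mod 41). Verify: 5 × 33 = 165 ≡ 1 (mod 41)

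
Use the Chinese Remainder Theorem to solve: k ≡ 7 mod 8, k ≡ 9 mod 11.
M = 8 × 11 = 88. M₁ = 11, y₁ ≡ 3 mod 8. M₂ = 8, y₂ ≡ 7 mod 11. k = 7×11×3 + 9×8×7 ≡ 31 mod 88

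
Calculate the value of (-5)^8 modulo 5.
By repeated squaring (mod 5): (-5)^{1}≡0, (-5)^{2}≡0, (-5)^{4}≡0, (-5)^{8}≡0. So (-5)^{8} ≡ 0 (mod 5)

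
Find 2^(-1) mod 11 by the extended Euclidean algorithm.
Extended GCD: 2(-5) + 11(1) = 1. So 2^(-1) ≡ -5 ≡ 6 mod 11. Verify: 2 × 6 = 12 ≡ 1 mod 11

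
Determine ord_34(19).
Powers of 19 mod 34: 19^1≡19, 19^2≡21, 19^3≡25, 19^4≡33, 19^5≡15, 19^6≡13, 19^7≡9, 19^8≡1. So the order of 19 is 8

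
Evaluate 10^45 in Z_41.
Using Fermat: 10^{40} ≡ 1 mod 41. 45 ≡ 5 mod 40. So 10^{45} ≡ 10^{5} ≡ 1 mod 41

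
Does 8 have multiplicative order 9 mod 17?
Powers of 8 mod 17: 8^1≡8, 8^2≡13, 8^3≡2, 8^4≡16, 8^5≡9, 8^6≡4, 8^7≡15, 8^8≡1. Already 8^8≡1, so the order is 8 < 9. No, the actual order is 8.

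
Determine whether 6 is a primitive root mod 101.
6^{10} ≡ 1 (mod 101) and 10 < 100, so ord_101(6) = 10 ≠ 100 and 6 is not a primitive root.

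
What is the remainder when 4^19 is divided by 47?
By repeated squaring mod 47: 4^{1}≡4, 4^{2}≡16, 4^{4}≡21, 4^{8}≡18, 4^{16}≡42. Then 4^{19} = 4^{16+2+1} ≡ 42 × 16 × 4 ≡ 9 mod 47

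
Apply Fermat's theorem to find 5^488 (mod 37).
By Fermat: 5^{36} ≡ 1 (mod 37). 488 ≡ 20 (mod 36). So 5^{488} ≡ 5^{20} ≡ 12 (mod 37)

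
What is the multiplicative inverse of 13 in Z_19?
Since 19 is prime, by Fermat 13^(-1) ≡ 13^{17} ≡ 3 mod 19. Verify: 13 × 3 = 39 ≡ 1 mod 19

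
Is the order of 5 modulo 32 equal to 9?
Powers of 5 mod 32: 5^1≡5, 5^2≡25, 5^3≡29, 5^4≡17, 5^5≡21, 5^6≡9, 5^7≡13, 5^8≡1. Already 5^8≡1, so the order is 8 < 9. No, the actual order is 8.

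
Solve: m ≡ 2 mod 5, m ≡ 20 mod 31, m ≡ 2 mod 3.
M = 5 × 31 × 3 = 465. M₁ = 93, y₁ ≡ 2 mod 5. M₂ = 15, y₂ ≡ 29 mod 31. M₃ = 155, y₃ ≡ 2 mod 3. m = 2×93×2 + 20×15×29 + 2×155×2 ≡ 392 mod 465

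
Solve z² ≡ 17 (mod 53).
The square roots of 17 mod 53 are 21 and 32. Verify: 21² = 441 ≡ 17 (mod 53)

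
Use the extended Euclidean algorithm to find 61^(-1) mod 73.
Extended GCD: 61(6) + 73(-5) = 1. So 61^(-1) ≡ 6 (mod 73). Verify: 61 × 6 = 366 ≡ 1 (mod 73)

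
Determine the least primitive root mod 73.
g = 5. Powers: [5, 25, 52, 41, 59, 3, 15, 2, 10, 50, ...] generates all 72 non-zero residues.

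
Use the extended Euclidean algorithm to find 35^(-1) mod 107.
Extended GCD: 35(52) + 107(-17) = 1. So 35^(-1) ≡ 52 mod 107. Verify: 35 × 52 = 1820 ≡ 1 mod 107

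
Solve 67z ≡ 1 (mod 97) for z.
Since 97 is prime, by Fermat 67^(-1) ≡ 67^{95} ≡ 42 (mod 97). Verify: 67 × 42 = 2814 ≡ 1 (mod 97)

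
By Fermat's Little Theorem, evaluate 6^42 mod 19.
By Fermat: 6^{18} ≡ 1 (mod 19). 42 = 2×18 + 6. So 6^{42} ≡ 6^{6} ≡ 11 (mod 19)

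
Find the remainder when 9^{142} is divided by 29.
By Fermat: 9^{28} ≡ 1 mod 29. 142 = 5×28 + 2. So 9^{142} ≡ 9^{2} ≡ 23 mod 29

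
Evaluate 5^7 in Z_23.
By repeated squaring (mod 23): 5^{1}≡5, 5^{2}≡2, 5^{4}≡4. Then 5^{7} = 5^{4+2+1} ≡ 4 × 2 × 5 ≡ 17 (mod 23)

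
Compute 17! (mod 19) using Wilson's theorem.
(18)! = (17)! × (18) ≡ -1 (mod 19). So (17)! ≡ -1 × (18)^(-1) ≡ (-1)×(-1) = 1 (mod 19)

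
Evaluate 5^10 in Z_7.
Using Fermat: 5^{6} ≡ 1 (mod 7). 10 ≡ 4 (mod 6). So 5^{10} ≡ 5^{4} ≡ 2 (mod 7)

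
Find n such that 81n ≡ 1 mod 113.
Since 113 is prime, by Fermat 81^(-1) ≡ 81^{111} ≡ 60 mod 113. Verify: 81 × 60 = 4860 ≡ 1 mod 113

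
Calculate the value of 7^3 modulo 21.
7^{3} = 343 ≡ 7 mod 21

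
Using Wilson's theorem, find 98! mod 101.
(100)! = (98)! × (99) × (100) ≡ -1 (mod 101). So (98)! ≡ -1 × [(100)(99)]^(-1) ≡ 50 (mod 101)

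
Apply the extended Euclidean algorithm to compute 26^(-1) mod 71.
Extended GCD: 26(-30) + 71(11) = 1. So 26^(-1) ≡ -30 ≡ 41 (mod 71). Verify: 26 × 41 = 1066 ≡ 1 (mod 71)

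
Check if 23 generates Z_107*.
23^{53} ≡ 1 (mod 107) and 53 < 106, so ord_107(23) = 53 ≠ 106 and 23 is not a primitive root.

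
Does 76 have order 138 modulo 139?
76^{46} ≡ 1 (mod 139) and 46 < 138, so ord_139(76) = 46 ≠ 138 and 76 is not a primitive root.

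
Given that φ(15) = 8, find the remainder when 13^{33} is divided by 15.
By Euler: 13^{8} ≡ 1 (mod 15) since gcd(13, 15) = 1. 33 = 4×8 + 1. So 13^{33} ≡ 13^{1} ≡ 13 (mod 15)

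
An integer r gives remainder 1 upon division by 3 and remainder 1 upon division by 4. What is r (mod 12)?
M = 3 × 4 = 12. M₁ = 4, y₁ ≡ 1 (mod 3). M₂ = 3, y₂ ≡ 3 (mod 4). r = 1×4×1 + 1×3×3 ≡ 1 (mod 12)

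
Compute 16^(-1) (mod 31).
Since 31 is prime, by Fermat 16^(-1) ≡ 16^{29} ≡ 2 (mod 31). Verify: 16 × 2 = 32 ≡ 1 (mod 31)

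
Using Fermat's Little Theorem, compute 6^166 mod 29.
By Fermat: 6^{28} ≡ 1 mod 29. 166 = 5×28 + 26. So 6^{166} ≡ 6^{26} ≡ 25 mod 29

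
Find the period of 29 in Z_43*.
Powers of 29 mod 43: 29^1≡29, 29^2≡24, 29^3≡8, 29^4≡17, 29^5≡20, 29^6≡21, 29^7≡7, 29^8≡31, 29^9≡39, 29^10≡13, 29^11≡33, 29^12≡11, 29^13≡18, 29^14≡6, 29^15≡2, 29^16≡15, 29^17≡5, 29^18≡16, 29^19≡34, 29^20≡40, 29^21≡42, 29^22≡14, 29^23≡19, 29^24≡35, 29^25≡26, 29^26≡23, 29^27≡22, 29^28≡36, 29^29≡12, 29^30≡4, 29^31≡30, 29^32≡10, 29^33≡32, 29^34≡25, 29^35≡37, 29^36≡41, 29^37≡28, 29^38≡38, 29^39≡27, 29^40≡9, 29^41≡3, 29^42≡1. So the order of 29 is 42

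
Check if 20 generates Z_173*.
ord_173(20) divides 172. For each prime q|172: 20^{86}≡172, 20^{4}≡148, none ≡ 1. So 20 has order 172 and is a primitive root mod 173.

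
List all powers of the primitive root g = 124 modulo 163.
124^1, 124^2, ..., 124^{162} mod 163: [124, 54, 13, 145, 50, 6, 92, 161, 78, 55, 137, 36, 63, 151, 142, 4, 7, 53, 52, 91, 37, 24, 42, 155, 149, 57, 59, 144, 89, 115, 79, 16, 28, 49, 45, 38, 148, 96, 5, 131, 107, 65, 73, 87, 30, 134, 153, 64, 112, 33, 17, 152, 103, 58, 20, 35, 102, 97, 129, 22, 120, 47, 123, 93, 122, 132, 68, 119, 86, 69, 80, 140, 82, 62, 27, 88, 154, 25, 3, 46, 162, 39, 109, 150, 18, 113, 157, 71, 2, 85, 108, 26, 127, 100, 12, 21, 159, 156, 110, 111, 72, 126, 139, 121, 8, 14, 106, 104, 19, 74, 48, 84, 147, 135, 114, 118, 125, 15, 67, 158, 32, 56, 98, 90, 76, 133, 29, 10, 99, 51, 130, 146, 11, 60, 105, 143, 128, 61, 66, 34, 141, 43, 116, 40, 70, 41, 31, 95, 44, 77, 94, 83, 23, 81, 101, 136, 75, 9, 138, 160, 117, 1]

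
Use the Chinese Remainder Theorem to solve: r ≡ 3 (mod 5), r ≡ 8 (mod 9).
M = 5 × 9 = 45. M₁ = 9, y₁ ≡ 4 (mod 5). M₂ = 5, y₂ ≡ 2 (mod 9). r = 3×9×4 + 8×5×2 ≡ 8 (mod 45)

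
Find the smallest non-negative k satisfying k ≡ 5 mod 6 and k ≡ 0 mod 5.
M = 6 × 5 = 30. M₁ = 5, y₁ ≡ 5 mod 6. M₂ = 6, y₂ ≡ 1 mod 5. k = 5×5×5 + 0×6×1 ≡ 5 mod 30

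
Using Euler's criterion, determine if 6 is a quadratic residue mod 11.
By Euler's criterion: 6^{5} ≡ 10 mod 11. Since this equals -1 (≡ 10), 6 is not a QR.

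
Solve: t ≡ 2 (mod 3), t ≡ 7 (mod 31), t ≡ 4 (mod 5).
M = 3 × 31 × 5 = 465. M₁ = 155, y₁ ≡ 2 (mod 3). M₂ = 15, y₂ ≡ 29 (mod 31). M₃ = 93, y₃ ≡ 2 (mod 5). t = 2×155×2 + 7×15×29 + 4×93×2 ≡ 224 (mod 465)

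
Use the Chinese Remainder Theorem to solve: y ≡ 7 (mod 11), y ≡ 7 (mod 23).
M = 11 × 23 = 253. M₁ = 23, y₁ ≡ 1 (mod 11). M₂ = 11, y₂ ≡ 21 (mod 23). y = 7×23×1 + 7×11×21 ≡ 7 (mod 253)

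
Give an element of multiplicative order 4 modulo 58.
17 has order 4 mod 58 since 17^{4} ≡ 1 mod 58 and no smaller power works.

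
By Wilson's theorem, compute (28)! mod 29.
By Wilson's theorem, (28)! ≡ -1 ≡ 28 mod 29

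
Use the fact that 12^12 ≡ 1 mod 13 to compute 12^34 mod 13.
By Fermat: 12^{12} ≡ 1 mod 13. 34 = 2×12 + 10. So 12^{34} ≡ 12^{10} ≡ 1 mod 13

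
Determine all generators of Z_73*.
There are φ(72) = 24 primitive roots mod 73: {5, 11, 13, 14, 15, 20, 26, 28, 29, 31, 33, 34, 39, 40, 42, 44, 45, 47, 53, 58, 59, 60, 62, 68}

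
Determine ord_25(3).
Powers of 3 mod 25: 3^1≡3, 3^2≡9, 3^3≡2, 3^4≡6, 3^5≡18, 3^6≡4, 3^7≡12, 3^8≡11, 3^9≡8, 3^10≡24, 3^11≡22, 3^12≡16, 3^13≡23, 3^14≡19, 3^15≡7, 3^16≡21, 3^17≡13, 3^18≡14, 3^19≡17, 3^20≡1. So the order of 3 is 20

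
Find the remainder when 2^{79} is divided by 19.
By Fermat: 2^{18} ≡ 1 (mod 19). 79 = 4×18 + 7. So 2^{79} ≡ 2^{7} ≡ 14 (mod 19)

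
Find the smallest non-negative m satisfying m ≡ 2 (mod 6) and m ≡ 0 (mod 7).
M = 6 × 7 = 42. M₁ = 7, y₁ ≡ 1 (mod 6). M₂ = 6, y₂ ≡ 6 (mod 7). m = 2×7×1 + 0×6×6 ≡ 14 (mod 42)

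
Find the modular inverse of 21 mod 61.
Since 61 is prime, by Fermat 21^(-1) ≡ 21^{59} ≡ 32 (mod 61). Verify: 21 × 32 = 672 ≡ 1 (mod 61)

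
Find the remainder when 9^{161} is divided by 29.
By Fermat: 9^{28} ≡ 1 (mod 29). 161 = 5×28 + 21. So 9^{161} ≡ 9^{21} ≡ 28 (mod 29)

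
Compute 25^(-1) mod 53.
Since 53 is prime, by Fermat 25^(-1) ≡ 25^{51} ≡ 17 mod 53. Verify: 25 × 17 = 425 ≡ 1 mod 53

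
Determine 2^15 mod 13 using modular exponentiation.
Using Fermat: 2^{12} ≡ 1 mod 13. 15 ≡ 3 mod 12. So 2^{15} ≡ 2^{3} ≡ 8 mod 13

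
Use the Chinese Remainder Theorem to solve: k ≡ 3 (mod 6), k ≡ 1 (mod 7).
M = 6 × 7 = 42. M₁ = 7, y₁ ≡ 1 (mod 6). M₂ = 6, y₂ ≡ 6 (mod 7). k = 3×7×1 + 1×6×6 ≡ 15 (mod 42)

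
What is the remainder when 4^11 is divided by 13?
By repeated squaring mod 13: 4^{1}≡4, 4^{2}≡3, 4^{4}≡9, 4^{8}≡3. Then 4^{11} = 4^{8+2+1} ≡ 3 × 3 × 4 ≡ 10 mod 13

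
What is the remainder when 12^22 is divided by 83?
By repeated squaring mod 83: 12^{1}≡12, 12^{2}≡61, 12^{4}≡69, 12^{8}≡30, 12^{16}≡70. Then 12^{22} = 12^{16+4+2} ≡ 70 × 69 × 61 ≡ 63 mod 83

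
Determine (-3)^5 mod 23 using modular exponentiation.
By repeated squaring (mod 23): (-3)^{1}≡20, (-3)^{2}≡9, (-3)^{4}≡12. Then (-3)^{5} = (-3)^{4+1} ≡ 12 × 20 ≡ 10 (mod 23)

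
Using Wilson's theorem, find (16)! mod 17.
By Wilson's theorem, (16)! ≡ -1 ≡ 16 (mod 17)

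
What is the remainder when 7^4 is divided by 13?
7^{4} = 2401 ≡ 9 mod 13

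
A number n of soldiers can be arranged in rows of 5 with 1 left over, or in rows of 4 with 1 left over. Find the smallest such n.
M = 5 × 4 = 20. M₁ = 4, y₁ ≡ 4 mod 5. M₂ = 5, y₂ ≡ 1 mod 4. n = 1×4×4 + 1×5×1 ≡ 1 mod 20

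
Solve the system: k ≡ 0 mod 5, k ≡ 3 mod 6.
M = 5 × 6 = 30. M₁ = 6, y₁ ≡ 1 mod 5. M₂ = 5, y₂ ≡ 5 mod 6. k = 0×6×1 + 3×5×5 ≡ 15 mod 30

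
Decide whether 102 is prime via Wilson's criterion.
(101)! mod 102 = 0. Since 0 ≢ -1 mod 102, 102 is not prime.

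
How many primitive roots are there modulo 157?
There are φ(157-1) = φ(156) = 48 primitive roots modulo 157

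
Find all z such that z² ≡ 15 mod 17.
The square roots of 15 mod 17 are 7 and 10. Verify: 7² = 49 ≡ 15 mod 17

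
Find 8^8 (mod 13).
By repeated squaring (mod 13): 8^{1}≡8, 8^{2}≡12, 8^{4}≡1, 8^{8}≡1. So 8^{8} ≡ 1 (mod 13)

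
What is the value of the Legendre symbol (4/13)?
(4/13) = 4^{6} mod 13 = 1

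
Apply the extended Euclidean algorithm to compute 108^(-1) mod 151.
Extended GCD: 108(7) + 151(-5) = 1. So 108^(-1) ≡ 7 (mod 151). Verify: 108 × 7 = 756 ≡ 1 (mod 151)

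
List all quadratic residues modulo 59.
Quadratic residues modulo 59: {1, 3, 4, 5, 7, 9, 12, 15, 16, 17, 19, 20, 21, 22, 25, 26, 27, 28, 29, 35, 36, 41, 45, 46, 48, 49, 51, 53, 57}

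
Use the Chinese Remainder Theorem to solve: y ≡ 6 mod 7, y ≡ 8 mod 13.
M = 7 × 13 = 91. M₁ = 13, y₁ ≡ 6 mod 7. M₂ = 7, y₂ ≡ 2 mod 13. y = 6×13×6 + 8×7×2 ≡ 34 mod 91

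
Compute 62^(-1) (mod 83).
Since 83 is prime, by Fermat 62^(-1) ≡ 62^{81} ≡ 79 (mod 83). Verify: 62 × 79 = 4898 ≡ 1 (mod 83)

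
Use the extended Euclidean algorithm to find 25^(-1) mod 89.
Extended GCD: 25(-32) + 89(9) = 1. So 25^(-1) ≡ -32 ≡ 57 (mod 89). Verify: 25 × 57 = 1425 ≡ 1 (mod 89)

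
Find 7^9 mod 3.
Using Fermat: 7^{2} ≡ 1 mod 3. 9 ≡ 1 mod 2. So 7^{9} ≡ 7^{1} ≡ 1 mod 3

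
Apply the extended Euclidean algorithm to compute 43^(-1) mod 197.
Extended GCD: 43(55) + 197(-12) = 1. So 43^(-1) ≡ 55 mod 197. Verify: 43 × 55 = 2365 ≡ 1 mod 197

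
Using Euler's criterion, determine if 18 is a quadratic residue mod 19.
By Euler's criterion: 18^{9} ≡ 18 mod 19. Since this equals -1 (≡ 18), 18 is not a QR.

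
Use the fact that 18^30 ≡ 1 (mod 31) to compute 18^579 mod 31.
By Fermat: 18^{30} ≡ 1 (mod 31). 579 ≡ 9 (mod 30). So 18^{579} ≡ 18^{9} ≡ 2 (mod 31)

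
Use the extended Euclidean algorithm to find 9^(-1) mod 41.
Extended GCD: 9(-9) + 41(2) = 1. So 9^(-1) ≡ -9 ≡ 32 (mod 41). Verify: 9 × 32 = 288 ≡ 1 (mod 41)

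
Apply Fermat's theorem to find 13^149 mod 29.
By Fermat: 13^{28} ≡ 1 mod 29. 149 ≡ 9 mod 28. So 13^{149} ≡ 13^{9} ≡ 5 mod 29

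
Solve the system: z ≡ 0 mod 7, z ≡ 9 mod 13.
M = 7 × 13 = 91. M₁ = 13, y₁ ≡ 6 mod 7. M₂ = 7, y₂ ≡ 2 mod 13. z = 0×13×6 + 9×7×2 ≡ 35 mod 91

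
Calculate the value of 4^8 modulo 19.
By repeated squaring mod 19: 4^{1}≡4, 4^{2}≡16, 4^{4}≡9, 4^{8}≡5. So 4^{8} ≡ 5 mod 19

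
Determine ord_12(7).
Powers of 7 mod 12: 7^1≡7, 7^2≡1. ord_12(7) = 2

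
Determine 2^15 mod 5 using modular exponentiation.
Using Fermat: 2^{4} ≡ 1 (mod 5). 15 ≡ 3 (mod 4). So 2^{15} ≡ 2^{3} ≡ 3 (mod 5)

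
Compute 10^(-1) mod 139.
Since 139 is prime, by Fermat 10^(-1) ≡ 10^{137} ≡ 14 mod 139. Verify: 10 × 14 = 140 ≡ 1 mod 139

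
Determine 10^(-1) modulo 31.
Since 31 is prime, by Fermat 10^(-1) ≡ 10^{29} ≡ 28 mod 31. Verify: 10 × 28 = 280 ≡ 1 mod 31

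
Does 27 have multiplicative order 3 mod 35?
Powers of 27 mod 35: 27^1≡27, 27^2≡29, 27^3≡13, 27^4≡1. 27^3≡13≢1, so ord ≠ 3. No, the actual order is 4.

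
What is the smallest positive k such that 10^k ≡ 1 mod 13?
Powers of 10 mod 13: 10^1≡10, 10^2≡9, 10^3≡12, 10^4≡3, 10^5≡4, 10^6≡1. Order = 6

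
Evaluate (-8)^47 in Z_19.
Using Fermat: (-8)^{18} ≡ 1 (mod 19). 47 ≡ 11 (mod 18). So (-8)^{47} ≡ (-8)^{11} ≡ 7 (mod 19)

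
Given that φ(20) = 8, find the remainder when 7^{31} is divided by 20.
By Euler: 7^{8} ≡ 1 (mod 20) since gcd(7, 20) = 1. 31 = 3×8 + 7. So 7^{31} ≡ 7^{7} ≡ 3 (mod 20)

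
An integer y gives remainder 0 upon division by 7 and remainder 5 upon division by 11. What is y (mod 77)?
M = 7 × 11 = 77. M₁ = 11, y₁ ≡ 2 (mod 7). M₂ = 7, y₂ ≡ 8 (mod 11). y = 0×11×2 + 5×7×8 ≡ 49 (mod 77)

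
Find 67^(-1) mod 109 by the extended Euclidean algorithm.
Extended GCD: 67(-13) + 109(8) = 1. So 67^(-1) ≡ -13 ≡ 96 mod 109. Verify: 67 × 96 = 6432 ≡ 1 mod 109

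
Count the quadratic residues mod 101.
Exactly half the non-zero residues mod a prime are QRs: (101-1)/2 = 50.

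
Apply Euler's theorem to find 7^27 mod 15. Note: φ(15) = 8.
By Euler: 7^{8} ≡ 1 mod 15 since gcd(7, 15) = 1. 27 = 3×8 + 3. So 7^{27} ≡ 7^{3} ≡ 13 mod 15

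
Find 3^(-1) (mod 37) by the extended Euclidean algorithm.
Extended GCD: 3(-12) + 37(1) = 1. So 3^(-1) ≡ -12 ≡ 25 (mod 37). Verify: 3 × 25 = 75 ≡ 1 (mod 37)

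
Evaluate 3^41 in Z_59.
By repeated squaring mod 59: 3^{1}≡3, 3^{2}≡9, 3^{4}≡22, 3^{8}≡12, 3^{16}≡26, 3^{32}≡27. Then 3^{41} = 3^{32+8+1} ≡ 27 × 12 × 3 ≡ 28 mod 59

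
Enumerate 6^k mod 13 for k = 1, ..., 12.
6^1, 6^2, ..., 6^{12} mod 13: [6, 10, 8, 9, 2, 12, 7, 3, 5, 4, 11, 1]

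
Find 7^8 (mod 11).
By repeated squaring (mod 11): 7^{1}≡7, 7^{2}≡5, 7^{4}≡3, 7^{8}≡9. So 7^{8} ≡ 9 (mod 11)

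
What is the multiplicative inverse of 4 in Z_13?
Since 13 is prime, by Fermat 4^(-1) ≡ 4^{11} ≡ 10 (mod 13). Verify: 4 × 10 = 40 ≡ 1 (mod 13)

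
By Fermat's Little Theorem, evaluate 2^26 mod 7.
By Fermat: 2^{6} ≡ 1 (mod 7). 26 = 4×6 + 2. So 2^{26} ≡ 2^{2} ≡ 4 (mod 7)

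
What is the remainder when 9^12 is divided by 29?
By repeated squaring (mod 29): 9^{1}≡9, 9^{2}≡23, 9^{4}≡7, 9^{8}≡20. Then 9^{12} = 9^{8+4} ≡ 20 × 7 ≡ 24 (mod 29)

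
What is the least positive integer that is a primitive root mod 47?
g = 5. Powers: [5, 25, 31, 14, 23, 21, 11, 8, 40, 12, ...] generates all 46 non-zero residues.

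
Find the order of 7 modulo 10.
Powers of 7 mod 10: 7^1≡7, 7^2≡9, 7^3≡3, 7^4≡1. ord_10(7) = 4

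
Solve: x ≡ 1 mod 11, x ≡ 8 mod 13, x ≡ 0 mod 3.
M = 11 × 13 × 3 = 429. M₁ = 39, y₁ ≡ 2 mod 11. M₂ = 33, y₂ ≡ 2 mod 13. M₃ = 143, y₃ ≡ 2 mod 3. x = 1×39×2 + 8×33×2 + 0×143×2 ≡ 177 mod 429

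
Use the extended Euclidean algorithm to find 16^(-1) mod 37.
Extended GCD: 16(7) + 37(-3) = 1. So 16^(-1) ≡ 7 (mod 37). Verify: 16 × 7 = 112 ≡ 1 (mod 37)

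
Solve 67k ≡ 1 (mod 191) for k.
Since 191 is prime, by Fermat 67^(-1) ≡ 67^{189} ≡ 134 (mod 191). Verify: 67 × 134 = 8978 ≡ 1 (mod 191)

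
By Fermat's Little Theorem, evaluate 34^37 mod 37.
By Fermat: 34^{36} ≡ 1 (mod 37). So 34^{37} = 34^{36} · 34^{1} ≡ 34^{1} ≡ 34 (mod 37)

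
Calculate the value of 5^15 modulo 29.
By repeated squaring mod 29: 5^{1}≡5, 5^{2}≡25, 5^{4}≡16, 5^{8}≡24. Then 5^{15} = 5^{8+4+2+1} ≡ 24 × 16 × 25 × 5 ≡ 5 mod 29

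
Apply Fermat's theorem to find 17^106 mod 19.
By Fermat: 17^{18} ≡ 1 mod 19. 106 = 5×18 + 16. So 17^{106} ≡ 17^{16} ≡ 5 mod 19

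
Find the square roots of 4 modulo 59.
The square roots of 4 mod 59 are 57 and 2. Verify: 57² = 3249 ≡ 4 mod 59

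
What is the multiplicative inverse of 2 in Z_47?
Since 47 is prime, by Fermat 2^(-1) ≡ 2^{45} ≡ 24 mod 47. Verify: 2 × 24 = 48 ≡ 1 mod 47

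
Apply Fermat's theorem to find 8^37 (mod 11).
By Fermat: 8^{10} ≡ 1 (mod 11). 37 = 3×10 + 7. So 8^{37} ≡ 8^{7} ≡ 2 (mod 11)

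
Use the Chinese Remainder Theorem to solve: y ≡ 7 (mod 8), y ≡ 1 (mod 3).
M = 8 × 3 = 24. M₁ = 3, y₁ ≡ 3 (mod 8). M₂ = 8, y₂ ≡ 2 (mod 3). y = 7×3×3 + 1×8×2 ≡ 7 (mod 24)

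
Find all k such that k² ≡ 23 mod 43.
The square roots of 23 mod 43 are 25 and 18. Verify: 25² = 625 ≡ 23 mod 43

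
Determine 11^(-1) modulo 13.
Since 13 is prime, by Fermat 11^(-1) ≡ 11^{11} ≡ 6 mod 13. Verify: 11 × 6 = 66 ≡ 1 mod 13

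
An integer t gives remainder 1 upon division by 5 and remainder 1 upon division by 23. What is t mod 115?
M = 5 × 23 = 115. M₁ = 23, y₁ ≡ 2 mod 5. M₂ = 5, y₂ ≡ 14 mod 23. t = 1×23×2 + 1×5×14 ≡ 1 mod 115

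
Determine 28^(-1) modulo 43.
Since 43 is prime, by Fermat 28^(-1) ≡ 28^{41} ≡ 20 (mod 43). Verify: 28 × 20 = 560 ≡ 1 (mod 43)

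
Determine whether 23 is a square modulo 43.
By Euler's criterion: 23^{21} ≡ 1 (mod 43). Since this equals 1, 23 is a QR.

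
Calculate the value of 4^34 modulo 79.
By repeated squaring mod 79: 4^{1}≡4, 4^{2}≡16, 4^{4}≡19, 4^{8}≡45, 4^{16}≡50, 4^{32}≡51. Then 4^{34} = 4^{32+2} ≡ 51 × 16 ≡ 26 mod 79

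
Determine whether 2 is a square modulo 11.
By Euler's criterion: 2^{5} ≡ 10 (mod 11). Since this equals -1 (≡ 10), 2 is not a QR.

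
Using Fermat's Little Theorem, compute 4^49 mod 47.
By Fermat: 4^{46} ≡ 1 mod 47. So 4^{49} = 4^{46} · 4^{3} ≡ 4^{3} ≡ 17 mod 47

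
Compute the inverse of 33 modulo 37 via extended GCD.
Extended GCD: 33(9) + 37(-8) = 1. So 33^(-1) ≡ 9 (mod 37). Verify: 33 × 9 = 297 ≡ 1 (mod 37)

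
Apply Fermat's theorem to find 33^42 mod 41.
By Fermat: 33^{40} ≡ 1 mod 41. So 33^{42} = 33^{40} · 33^{2} ≡ 33^{2} ≡ 23 mod 41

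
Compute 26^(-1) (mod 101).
Since 101 is prime, by Fermat 26^(-1) ≡ 26^{99} ≡ 35 (mod 101). Verify: 26 × 35 = 910 ≡ 1 (mod 101)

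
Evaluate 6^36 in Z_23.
Using Fermat: 6^{22} ≡ 1 mod 23. 36 ≡ 14 mod 22. So 6^{36} ≡ 6^{14} ≡ 9 mod 23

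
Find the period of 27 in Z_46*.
Powers of 27 mod 46: 27^1≡27, 27^2≡39, 27^3≡41, 27^4≡3, 27^5≡35, 27^6≡25, 27^7≡31, 27^8≡9, 27^9≡13, 27^10≡29, 27^11≡1. Order = 11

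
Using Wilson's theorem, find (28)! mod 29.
By Wilson's theorem, (28)! ≡ -1 ≡ 28 mod 29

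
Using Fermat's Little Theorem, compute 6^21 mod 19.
By Fermat: 6^{18} ≡ 1 mod 19. So 6^{21} = 6^{18} · 6^{3} ≡ 6^{3} ≡ 7 mod 19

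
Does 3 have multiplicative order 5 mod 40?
Powers of 3 mod 40: 3^1≡3, 3^2≡9, 3^3≡27, 3^4≡1. Already 3^4≡1, so the order is 4 < 5. No, the actual order is 4.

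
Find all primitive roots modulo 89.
There are φ(88) = 40 primitive roots mod 89: {3, 6, 7, 13, 14, 15, 19, 23, 24, 26, 27, 28, 29, 30, 31, 33, 35, 38, 41, 43, 46, 48, 51, 54, 56, 58, 59, 60, 61, 62, 63, 65, 66, 70, 74, 75, 76, 82, 83, 86}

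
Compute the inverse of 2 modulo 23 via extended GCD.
Extended GCD: 2(-11) + 23(1) = 1. So 2^(-1) ≡ -11 ≡ 12 (mod 23). Verify: 2 × 12 = 24 ≡ 1 (mod 23)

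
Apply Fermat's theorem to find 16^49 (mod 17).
By Fermat: 16^{16} ≡ 1 (mod 17). 49 = 3×16 + 1. So 16^{49} ≡ 16^{1} ≡ 16 (mod 17)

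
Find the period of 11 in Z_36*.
Powers of 11 mod 36: 11^1≡11, 11^2≡13, 11^3≡35, 11^4≡25, 11^5≡23, 11^6≡1. So the order of 11 is 6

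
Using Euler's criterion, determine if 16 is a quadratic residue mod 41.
By Euler's criterion: 16^{20} ≡ 1 (mod 41). Since this equals 1, 16 is a QR.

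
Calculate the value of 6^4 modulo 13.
6^{4} = 1296 ≡ 9 (mod 13)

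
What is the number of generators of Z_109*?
A prime p has φ(p-1) primitive roots; here φ(108) = 36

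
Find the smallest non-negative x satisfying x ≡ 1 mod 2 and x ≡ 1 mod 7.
M = 2 × 7 = 14. M₁ = 7, y₁ ≡ 1 mod 2. M₂ = 2, y₂ ≡ 4 mod 7. x = 1×7×1 + 1×2×4 ≡ 1 mod 14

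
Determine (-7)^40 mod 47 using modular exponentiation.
By repeated squaring mod 47: (-7)^{1}≡40, (-7)^{2}≡2, (-7)^{4}≡4, (-7)^{8}≡16, (-7)^{16}≡21, (-7)^{32}≡18. Then (-7)^{40} = (-7)^{32+8} ≡ 18 × 16 ≡ 6 mod 47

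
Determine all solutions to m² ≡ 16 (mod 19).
The square roots of 16 mod 19 are 4 and 15. Verify: 4² = 16 ≡ 16 (mod 19)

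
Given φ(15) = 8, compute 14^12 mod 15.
By Euler: 14^{8} ≡ 1 (mod 15) since gcd(14, 15) = 1. 12 = 1×8 + 4. So 14^{12} ≡ 14^{4} ≡ 1 (mod 15)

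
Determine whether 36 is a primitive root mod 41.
36^{20} ≡ 1 mod 41 and 20 < 40, so ord_41(36) = 20 ≠ 40 and 36 is not a primitive root.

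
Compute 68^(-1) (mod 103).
Since 103 is prime, by Fermat 68^(-1) ≡ 68^{101} ≡ 50 (mod 103). Verify: 68 × 50 = 3400 ≡ 1 (mod 103)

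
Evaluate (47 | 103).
(47/103) = 47^{51} mod 103 = -1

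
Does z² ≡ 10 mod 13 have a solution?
By Euler's criterion: 10^{6} ≡ 1 mod 13. Since this equals 1, 10 is a QR.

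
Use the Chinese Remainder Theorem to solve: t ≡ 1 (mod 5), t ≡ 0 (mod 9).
M = 5 × 9 = 45. M₁ = 9, y₁ ≡ 4 (mod 5). M₂ = 5, y₂ ≡ 2 (mod 9). t = 1×9×4 + 0×5×2 ≡ 36 (mod 45)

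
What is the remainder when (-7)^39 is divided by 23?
Using Fermat: (-7)^{22} ≡ 1 (mod 23). 39 ≡ 17 (mod 22). So (-7)^{39} ≡ (-7)^{17} ≡ 4 (mod 23)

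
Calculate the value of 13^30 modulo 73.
By repeated squaring mod 73: 13^{1}≡13, 13^{2}≡23, 13^{4}≡18, 13^{8}≡32, 13^{16}≡2. Then 13^{30} = 13^{16+8+4+2} ≡ 2 × 32 × 18 × 23 ≡ 70 mod 73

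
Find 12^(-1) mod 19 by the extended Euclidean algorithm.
Extended GCD: 12(8) + 19(-5) = 1. So 12^(-1) ≡ 8 mod 19. Verify: 12 × 8 = 96 ≡ 1 mod 19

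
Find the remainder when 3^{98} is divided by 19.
By Fermat: 3^{18} ≡ 1 mod 19. 98 = 5×18 + 8. So 3^{98} ≡ 3^{8} ≡ 6 mod 19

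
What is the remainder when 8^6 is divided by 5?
Using Fermat: 8^{4} ≡ 1 (mod 5). 6 ≡ 2 (mod 4). So 8^{6} ≡ 8^{2} ≡ 4 (mod 5)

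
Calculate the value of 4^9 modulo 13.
By repeated squaring (mod 13): 4^{1}≡4, 4^{2}≡3, 4^{4}≡9, 4^{8}≡3. Then 4^{9} = 4^{8+1} ≡ 3 × 4 ≡ 12 (mod 13)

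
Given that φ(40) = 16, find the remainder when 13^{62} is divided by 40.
By Euler: 13^{16} ≡ 1 (mod 40) since gcd(13, 40) = 1. 62 = 3×16 + 14. So 13^{62} ≡ 13^{14} ≡ 9 (mod 40)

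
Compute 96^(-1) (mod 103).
Since 103 is prime, by Fermat 96^(-1) ≡ 96^{101} ≡ 44 (mod 103). Verify: 96 × 44 = 4224 ≡ 1 (mod 103)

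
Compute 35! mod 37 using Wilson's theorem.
(36)! = (35)! × (36) ≡ -1 mod 37. So (35)! ≡ -1 × (36)^(-1) ≡ (-1)×(-1) = 1 mod 37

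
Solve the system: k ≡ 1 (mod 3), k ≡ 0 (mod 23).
M = 3 × 23 = 69. M₁ = 23, y₁ ≡ 2 (mod 3). M₂ = 3, y₂ ≡ 8 (mod 23). k = 1×23×2 + 0×3×8 ≡ 46 (mod 69)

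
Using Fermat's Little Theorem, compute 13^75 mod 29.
By Fermat: 13^{28} ≡ 1 (mod 29). 75 = 2×28 + 19. So 13^{75} ≡ 13^{19} ≡ 6 (mod 29)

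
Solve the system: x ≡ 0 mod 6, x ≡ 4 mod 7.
M = 6 × 7 = 42. M₁ = 7, y₁ ≡ 1 mod 6. M₂ = 6, y₂ ≡ 6 mod 7. x = 0×7×1 + 4×6×6 ≡ 18 mod 42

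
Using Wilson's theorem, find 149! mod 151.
(150)! = (149)! × (150) ≡ -1 (mod 151). So (149)! ≡ -1 × (150)^(-1) ≡ (-1)×(-1) = 1 (mod 151)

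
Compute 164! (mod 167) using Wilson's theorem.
(166)! = (164)! × (165) × (166) ≡ -1 (mod 167). So (164)! ≡ -1 × [(166)(165)]^(-1) ≡ 83 (mod 167)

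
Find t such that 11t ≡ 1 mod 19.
Since 19 is prime, by Fermat 11^(-1) ≡ 11^{17} ≡ 7 mod 19. Verify: 11 × 7 = 77 ≡ 1 mod 19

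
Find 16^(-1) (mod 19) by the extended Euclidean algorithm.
Extended GCD: 16(6) + 19(-5) = 1. So 16^(-1) ≡ 6 (mod 19). Verify: 16 × 6 = 96 ≡ 1 (mod 19)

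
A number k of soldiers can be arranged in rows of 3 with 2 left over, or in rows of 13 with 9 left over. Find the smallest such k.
M = 3 × 13 = 39. M₁ = 13, y₁ ≡ 1 mod 3. M₂ = 3, y₂ ≡ 9 mod 13. k = 2×13×1 + 9×3×9 ≡ 35 mod 39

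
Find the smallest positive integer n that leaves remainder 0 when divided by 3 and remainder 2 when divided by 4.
M = 3 × 4 = 12. M₁ = 4, y₁ ≡ 1 mod 3. M₂ = 3, y₂ ≡ 3 mod 4. n = 0×4×1 + 2×3×3 ≡ 6 mod 12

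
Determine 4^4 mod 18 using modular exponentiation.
4^{4} = 256 ≡ 4 mod 18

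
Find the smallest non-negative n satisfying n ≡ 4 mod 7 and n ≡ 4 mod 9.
M = 7 × 9 = 63. M₁ = 9, y₁ ≡ 4 mod 7. M₂ = 7, y₂ ≡ 4 mod 9. n = 4×9×4 + 4×7×4 ≡ 4 mod 63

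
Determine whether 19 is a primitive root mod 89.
ord_89(19) divides 88. For each prime q|88: 19^{44}≡88, 19^{8}≡2, none ≡ 1. So 19 has order 88 and is a primitive root mod 89.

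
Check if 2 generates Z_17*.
2^{8} ≡ 1 mod 17 and 8 < 16, so ord_17(2) = 8 ≠ 16 and 2 is not a primitive root.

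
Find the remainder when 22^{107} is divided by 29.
By Fermat: 22^{28} ≡ 1 (mod 29). 107 = 3×28 + 23. So 22^{107} ≡ 22^{23} ≡ 9 (mod 29)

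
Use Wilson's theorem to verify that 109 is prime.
(108)! mod 109 = 108. Since this equals -1 mod 109, Wilson confirms 109 is prime.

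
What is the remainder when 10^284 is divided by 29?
Using Fermat: 10^{28} ≡ 1 (mod 29). 284 ≡ 4 (mod 28). So 10^{284} ≡ 10^{4} ≡ 24 (mod 29)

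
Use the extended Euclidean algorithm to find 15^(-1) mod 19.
Extended GCD: 15(-5) + 19(4) = 1. So 15^(-1) ≡ -5 ≡ 14 mod 19. Verify: 15 × 14 = 210 ≡ 1 mod 19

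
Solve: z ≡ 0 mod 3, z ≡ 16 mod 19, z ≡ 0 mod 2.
M = 3 × 19 × 2 = 114. M₁ = 38, y₁ ≡ 2 mod 3. M₂ = 6, y₂ ≡ 16 mod 19. M₃ = 57, y₃ ≡ 1 mod 2. z = 0×38×2 + 16×6×16 + 0×57×1 ≡ 54 mod 114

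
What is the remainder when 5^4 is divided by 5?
5^{4} = 625 ≡ 0 (mod 5)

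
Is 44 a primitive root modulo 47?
ord_47(44) divides 46. For each prime q|46: 44^{23}≡46, 44^{2}≡9, none ≡ 1. So 44 has order 46 and is a primitive root mod 47.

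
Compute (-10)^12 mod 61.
By repeated squaring mod 61: (-10)^{1}≡51, (-10)^{2}≡39, (-10)^{4}≡57, (-10)^{8}≡16. Then (-10)^{12} = (-10)^{8+4} ≡ 16 × 57 ≡ 58 mod 61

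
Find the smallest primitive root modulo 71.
g = 7. For each prime q|70: 7^{35}≡70, 7^{14}≡54, 7^{10}≡45, none ≡ 1, so ord_71(7) = 70 and 7 is a primitive root.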